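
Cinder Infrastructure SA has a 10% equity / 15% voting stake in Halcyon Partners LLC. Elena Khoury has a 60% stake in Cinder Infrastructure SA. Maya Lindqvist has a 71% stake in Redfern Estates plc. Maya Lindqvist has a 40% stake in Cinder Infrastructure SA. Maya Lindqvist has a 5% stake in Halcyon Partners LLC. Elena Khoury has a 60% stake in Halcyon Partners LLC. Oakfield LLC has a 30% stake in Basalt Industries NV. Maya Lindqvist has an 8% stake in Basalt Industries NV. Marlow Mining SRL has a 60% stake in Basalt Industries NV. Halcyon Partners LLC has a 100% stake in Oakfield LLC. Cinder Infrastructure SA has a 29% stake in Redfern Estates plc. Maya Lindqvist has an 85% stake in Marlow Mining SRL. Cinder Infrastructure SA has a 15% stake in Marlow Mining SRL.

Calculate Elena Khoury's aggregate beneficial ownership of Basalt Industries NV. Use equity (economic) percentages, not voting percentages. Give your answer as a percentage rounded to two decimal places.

25.20%

Elena reaches Basalt along 3 paths.
Via Cinder → Marlow: 60% × 15% × 60% = 5.4%.
Via Halcyon → Oakfield: 60% × 100% × 30% = 18%.
Via Cinder → Halcyon → Oakfield: 60% × 10% × 100% × 30% = 1.8%.
Total: 5.4% + 18% + 1.8% = 25.2%.
Rounded: 25.20%.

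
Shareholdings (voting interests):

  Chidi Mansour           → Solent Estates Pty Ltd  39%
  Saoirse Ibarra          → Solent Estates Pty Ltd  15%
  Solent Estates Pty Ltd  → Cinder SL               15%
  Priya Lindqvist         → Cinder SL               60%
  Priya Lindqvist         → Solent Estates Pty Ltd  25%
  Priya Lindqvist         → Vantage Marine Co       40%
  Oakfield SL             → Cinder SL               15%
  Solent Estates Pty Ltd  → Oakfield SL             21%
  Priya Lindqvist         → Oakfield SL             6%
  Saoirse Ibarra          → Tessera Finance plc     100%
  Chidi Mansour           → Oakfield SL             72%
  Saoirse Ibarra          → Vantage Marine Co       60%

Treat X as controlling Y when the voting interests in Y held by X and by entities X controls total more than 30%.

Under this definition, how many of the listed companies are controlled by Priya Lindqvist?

Priya holds 40% of Vantage, so Priya controls Vantage.
Priya holds 60% of Cinder, so Priya controls Cinder.
No other company's threshold is met.
Priya controls 2 companies.

2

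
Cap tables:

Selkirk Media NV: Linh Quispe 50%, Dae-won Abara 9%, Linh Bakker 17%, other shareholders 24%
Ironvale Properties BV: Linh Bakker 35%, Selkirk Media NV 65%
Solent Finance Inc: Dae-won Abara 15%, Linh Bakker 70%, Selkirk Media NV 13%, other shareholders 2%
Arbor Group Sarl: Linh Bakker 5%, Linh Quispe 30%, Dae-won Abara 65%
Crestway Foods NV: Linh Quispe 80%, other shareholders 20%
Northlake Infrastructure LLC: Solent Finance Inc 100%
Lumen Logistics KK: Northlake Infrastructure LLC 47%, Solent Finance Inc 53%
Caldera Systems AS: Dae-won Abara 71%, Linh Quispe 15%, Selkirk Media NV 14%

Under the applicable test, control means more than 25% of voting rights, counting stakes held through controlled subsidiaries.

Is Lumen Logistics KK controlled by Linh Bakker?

Linh Bakker holds 70% of Solent, so Linh Bakker controls Solent.
Solent holds 100% of Northlake, so Linh Bakker controls Northlake.
Northlake and Solent together hold 47% + 53% = 100% of Lumen, so Linh Bakker controls Lumen.

Yes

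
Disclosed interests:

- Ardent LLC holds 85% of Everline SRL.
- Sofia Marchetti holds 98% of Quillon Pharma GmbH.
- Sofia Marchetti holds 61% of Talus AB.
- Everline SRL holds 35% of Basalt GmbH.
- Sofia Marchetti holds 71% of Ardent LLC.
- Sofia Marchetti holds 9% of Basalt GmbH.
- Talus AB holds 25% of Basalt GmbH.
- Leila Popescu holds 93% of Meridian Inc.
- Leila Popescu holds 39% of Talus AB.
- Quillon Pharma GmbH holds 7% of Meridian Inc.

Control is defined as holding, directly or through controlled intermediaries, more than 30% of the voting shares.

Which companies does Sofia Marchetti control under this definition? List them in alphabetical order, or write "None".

Ardent LLC, Basalt GmbH, Everline SRL, Quillon Pharma GmbH, Talus AB

Sofia holds 71% of Ardent, so Sofia controls Ardent.
Ardent holds 85% of Everline, so Sofia controls Everline.
Sofia holds 98% of Quillon, so Sofia controls Quillon.
Sofia holds 61% of Talus, so Sofia controls Talus.
Sofia and Talus and Everline together hold 9% + 25% + 35% = 69% of Basalt, so Sofia controls Basalt.
No other company's threshold is met.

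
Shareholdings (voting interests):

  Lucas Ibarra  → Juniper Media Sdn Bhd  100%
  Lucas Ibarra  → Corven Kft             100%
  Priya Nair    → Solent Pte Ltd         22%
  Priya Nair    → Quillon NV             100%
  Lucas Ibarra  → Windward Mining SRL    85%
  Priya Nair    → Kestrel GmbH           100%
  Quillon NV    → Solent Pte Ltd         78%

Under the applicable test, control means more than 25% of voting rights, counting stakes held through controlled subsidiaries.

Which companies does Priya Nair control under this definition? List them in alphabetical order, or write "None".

Priya holds 100% of Quillon, so Priya controls Quillon.
Priya holds 100% of Kestrel, so Priya controls Kestrel.
Quillon and Priya together hold 78% + 22% = 100% of Solent, so Priya controls Solent.
No other company's threshold is met.

Kestrel GmbH, Quillon NV, Solent Pte Ltd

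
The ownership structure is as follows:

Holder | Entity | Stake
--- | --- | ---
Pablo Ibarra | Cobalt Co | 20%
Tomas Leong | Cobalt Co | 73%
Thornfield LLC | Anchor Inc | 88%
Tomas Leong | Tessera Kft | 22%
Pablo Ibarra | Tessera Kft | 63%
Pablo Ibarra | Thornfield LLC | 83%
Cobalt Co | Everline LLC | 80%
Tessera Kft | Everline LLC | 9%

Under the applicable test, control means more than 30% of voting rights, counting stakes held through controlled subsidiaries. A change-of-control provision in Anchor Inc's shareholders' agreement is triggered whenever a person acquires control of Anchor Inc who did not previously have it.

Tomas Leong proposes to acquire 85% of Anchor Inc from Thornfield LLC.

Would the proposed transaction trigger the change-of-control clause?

Yes

The purchase adds only to Tomas's holdings (Thornfield's stake shrinks), so Tomas is the only person who could newly come to control Anchor.
Tomas holds 73% of Cobalt, so Tomas controls Cobalt.
Cobalt holds 80% of Everline, so Tomas controls Everline.
Neither Tomas nor any entity Tomas controls holds any voting interest in Anchor.
So before the transaction, Tomas does not control Anchor.
After the purchase, Tomas holds 85% of Anchor directly, and Thornfield's stake falls to 3%.
Tomas holds 85% of Anchor, so Tomas controls Anchor.
Tomas did not control Anchor before and does after, so the clause is triggered.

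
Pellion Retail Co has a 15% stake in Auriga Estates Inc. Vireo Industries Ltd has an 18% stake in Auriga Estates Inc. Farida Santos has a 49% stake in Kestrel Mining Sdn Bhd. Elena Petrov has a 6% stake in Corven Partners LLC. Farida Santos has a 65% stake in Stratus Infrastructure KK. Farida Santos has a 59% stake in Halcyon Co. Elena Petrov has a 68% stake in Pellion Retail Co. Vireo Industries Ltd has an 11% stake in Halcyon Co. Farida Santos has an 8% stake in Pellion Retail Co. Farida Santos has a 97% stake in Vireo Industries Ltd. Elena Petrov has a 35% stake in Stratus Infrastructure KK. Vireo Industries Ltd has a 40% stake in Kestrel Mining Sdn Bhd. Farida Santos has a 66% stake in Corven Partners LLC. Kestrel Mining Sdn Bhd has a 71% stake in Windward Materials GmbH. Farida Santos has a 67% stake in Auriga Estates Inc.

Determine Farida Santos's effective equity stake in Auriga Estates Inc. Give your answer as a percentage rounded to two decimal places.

85.66%

Farida reaches Auriga along 3 paths.
Via Pellion: 8% × 15% = 1.2%.
Direct stake: 67% = 67%.
Via Vireo: 97% × 18% = 17.46%.
Total: 1.2% + 67% + 17.46% = 85.66%.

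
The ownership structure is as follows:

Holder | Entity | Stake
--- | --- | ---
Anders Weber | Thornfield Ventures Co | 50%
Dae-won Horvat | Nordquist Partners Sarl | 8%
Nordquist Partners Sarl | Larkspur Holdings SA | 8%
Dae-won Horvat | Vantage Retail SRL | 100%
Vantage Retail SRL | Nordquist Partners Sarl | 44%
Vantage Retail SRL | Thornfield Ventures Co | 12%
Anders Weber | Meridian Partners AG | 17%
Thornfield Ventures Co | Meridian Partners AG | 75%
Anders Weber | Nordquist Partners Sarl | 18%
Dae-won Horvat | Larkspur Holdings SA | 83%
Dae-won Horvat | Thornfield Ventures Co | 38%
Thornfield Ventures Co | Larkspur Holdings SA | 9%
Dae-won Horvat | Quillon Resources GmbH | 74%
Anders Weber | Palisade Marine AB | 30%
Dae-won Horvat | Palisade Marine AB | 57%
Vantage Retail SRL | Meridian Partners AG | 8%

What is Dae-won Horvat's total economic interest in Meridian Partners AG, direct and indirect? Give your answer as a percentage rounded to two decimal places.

Dae-won reaches Meridian along 3 paths.
Via Vantage: 100% × 8% = 8%.
Via Thornfield: 38% × 75% = 28.5%.
Via Vantage → Thornfield: 100% × 12% × 75% = 9%.
Total: 8% + 28.5% + 9% = 45.5%.
Rounded: 45.50%.

45.50%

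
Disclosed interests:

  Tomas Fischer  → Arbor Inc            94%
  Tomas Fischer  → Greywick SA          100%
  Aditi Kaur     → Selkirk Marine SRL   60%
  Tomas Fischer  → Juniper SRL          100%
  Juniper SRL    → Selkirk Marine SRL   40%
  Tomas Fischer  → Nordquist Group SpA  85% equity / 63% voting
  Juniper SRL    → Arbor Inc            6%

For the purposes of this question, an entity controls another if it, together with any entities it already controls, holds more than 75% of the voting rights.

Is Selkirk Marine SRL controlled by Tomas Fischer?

No

Tomas holds 100% of Juniper, so Tomas controls Juniper.
Tomas holds 100% of Greywick, so Tomas controls Greywick.
Tomas and Juniper together hold 94% + 6% = 100% of Arbor, so Tomas controls Arbor.
In Selkirk, Tomas's side holds only 40%, not > 75%.
So Tomas does not control Selkirk.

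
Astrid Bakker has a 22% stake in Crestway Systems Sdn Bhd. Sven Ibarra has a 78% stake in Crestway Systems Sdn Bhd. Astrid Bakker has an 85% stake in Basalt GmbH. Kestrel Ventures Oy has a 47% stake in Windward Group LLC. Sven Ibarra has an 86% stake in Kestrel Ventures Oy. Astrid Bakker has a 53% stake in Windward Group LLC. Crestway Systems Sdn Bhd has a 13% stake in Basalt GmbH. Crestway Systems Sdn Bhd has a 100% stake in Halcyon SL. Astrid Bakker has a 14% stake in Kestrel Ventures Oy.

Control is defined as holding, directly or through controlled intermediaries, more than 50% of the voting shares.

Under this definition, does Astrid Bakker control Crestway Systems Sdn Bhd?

Astrid holds 85% of Basalt, so Astrid controls Basalt.
Astrid holds 53% of Windward, so Astrid controls Windward.
In Crestway, Astrid's side holds only 22%, not > 50%.
So Astrid does not control Crestway.

No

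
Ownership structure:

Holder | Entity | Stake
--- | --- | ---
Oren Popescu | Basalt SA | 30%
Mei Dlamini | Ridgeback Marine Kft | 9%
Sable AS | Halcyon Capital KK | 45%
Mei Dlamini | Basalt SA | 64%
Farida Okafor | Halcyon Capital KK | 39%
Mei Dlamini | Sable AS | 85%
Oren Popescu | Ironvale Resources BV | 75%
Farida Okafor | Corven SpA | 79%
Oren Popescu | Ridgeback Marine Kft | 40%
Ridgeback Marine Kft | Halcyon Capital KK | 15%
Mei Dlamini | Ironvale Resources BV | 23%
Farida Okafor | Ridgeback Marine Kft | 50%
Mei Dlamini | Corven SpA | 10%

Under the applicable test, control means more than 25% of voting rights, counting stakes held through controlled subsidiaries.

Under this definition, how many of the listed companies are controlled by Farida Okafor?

3

Farida holds 50% of Ridgeback, so Farida controls Ridgeback.
Farida holds 79% of Corven, so Farida controls Corven.
Ridgeback and Farida together hold 15% + 39% = 54% of Halcyon, so Farida controls Halcyon.
No other company's threshold is met.
Farida controls 3 companies.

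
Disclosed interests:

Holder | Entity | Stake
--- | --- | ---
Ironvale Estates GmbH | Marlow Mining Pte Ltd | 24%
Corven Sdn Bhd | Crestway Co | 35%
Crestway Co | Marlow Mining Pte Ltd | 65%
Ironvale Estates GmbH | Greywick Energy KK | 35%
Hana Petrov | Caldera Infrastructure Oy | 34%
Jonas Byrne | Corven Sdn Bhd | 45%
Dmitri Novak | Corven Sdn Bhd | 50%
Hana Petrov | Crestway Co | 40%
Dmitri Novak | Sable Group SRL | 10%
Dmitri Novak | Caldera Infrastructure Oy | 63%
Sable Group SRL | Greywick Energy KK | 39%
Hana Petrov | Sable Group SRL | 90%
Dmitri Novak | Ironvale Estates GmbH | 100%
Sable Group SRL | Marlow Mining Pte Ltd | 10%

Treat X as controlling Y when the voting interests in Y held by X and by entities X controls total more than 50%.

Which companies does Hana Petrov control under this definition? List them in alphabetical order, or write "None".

Sable Group SRL

Hana holds 90% of Sable, so Hana controls Sable.
No other company's threshold is met.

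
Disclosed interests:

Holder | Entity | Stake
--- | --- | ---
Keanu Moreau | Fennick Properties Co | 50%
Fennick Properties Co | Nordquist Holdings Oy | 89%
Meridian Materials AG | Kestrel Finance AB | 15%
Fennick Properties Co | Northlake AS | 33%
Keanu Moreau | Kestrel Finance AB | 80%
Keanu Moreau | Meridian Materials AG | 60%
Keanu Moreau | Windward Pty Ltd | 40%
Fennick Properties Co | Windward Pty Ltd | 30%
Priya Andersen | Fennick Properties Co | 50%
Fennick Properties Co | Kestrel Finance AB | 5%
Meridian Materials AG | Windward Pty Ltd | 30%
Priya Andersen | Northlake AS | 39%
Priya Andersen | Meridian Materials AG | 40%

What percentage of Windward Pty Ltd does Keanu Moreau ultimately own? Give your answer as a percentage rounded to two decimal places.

73.00%

Keanu reaches Windward along 3 paths.
Direct stake: 40% = 40%.
Via Fennick: 50% × 30% = 15%.
Via Meridian: 60% × 30% = 18%.
Total: 40% + 15% + 18% = 73%.
Rounded: 73.00%.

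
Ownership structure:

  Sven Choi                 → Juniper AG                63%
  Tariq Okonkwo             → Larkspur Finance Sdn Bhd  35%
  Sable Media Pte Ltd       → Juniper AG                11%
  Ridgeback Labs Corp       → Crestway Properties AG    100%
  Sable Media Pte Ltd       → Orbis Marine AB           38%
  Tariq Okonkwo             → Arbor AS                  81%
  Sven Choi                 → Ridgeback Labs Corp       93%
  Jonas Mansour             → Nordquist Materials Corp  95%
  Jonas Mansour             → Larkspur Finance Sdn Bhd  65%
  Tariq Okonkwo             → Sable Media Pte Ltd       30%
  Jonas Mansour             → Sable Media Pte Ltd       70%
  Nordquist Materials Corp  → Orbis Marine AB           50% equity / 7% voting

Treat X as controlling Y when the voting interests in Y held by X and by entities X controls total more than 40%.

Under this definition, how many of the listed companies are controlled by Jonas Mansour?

Jonas holds 70% of Sable, so Jonas controls Sable.
Jonas holds 65% of Larkspur, so Jonas controls Larkspur.
Jonas holds 95% of Nordquist, so Jonas controls Nordquist.
Sable and Nordquist together hold 38% + 7% = 45% of Orbis, so Jonas controls Orbis.
No other company's threshold is met.
Jonas controls 4 companies.

4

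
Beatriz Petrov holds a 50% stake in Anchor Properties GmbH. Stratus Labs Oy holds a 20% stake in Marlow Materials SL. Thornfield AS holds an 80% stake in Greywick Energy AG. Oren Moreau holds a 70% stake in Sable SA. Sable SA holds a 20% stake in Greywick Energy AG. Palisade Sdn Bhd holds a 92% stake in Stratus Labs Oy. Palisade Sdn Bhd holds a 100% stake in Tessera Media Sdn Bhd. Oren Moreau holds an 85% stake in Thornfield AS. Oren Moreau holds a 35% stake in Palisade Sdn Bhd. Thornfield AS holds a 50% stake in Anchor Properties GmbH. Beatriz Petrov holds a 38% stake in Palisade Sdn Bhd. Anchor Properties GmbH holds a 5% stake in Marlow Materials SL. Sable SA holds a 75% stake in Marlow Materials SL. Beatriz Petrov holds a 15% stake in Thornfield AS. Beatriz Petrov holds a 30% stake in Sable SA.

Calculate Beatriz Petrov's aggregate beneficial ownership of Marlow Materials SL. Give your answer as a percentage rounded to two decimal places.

Beatriz reaches Marlow along 4 paths.
Via Thornfield → Anchor: 15% × 50% × 5% = 0.375%.
Via Anchor: 50% × 5% = 2.5%.
Via Sable: 30% × 75% = 22.5%.
Via Palisade → Stratus: 38% × 92% × 20% = 6.992%.
Total: 0.375% + 2.5% + 22.5% + 6.992% = 32.367%.
Rounded: 32.37%.

32.37%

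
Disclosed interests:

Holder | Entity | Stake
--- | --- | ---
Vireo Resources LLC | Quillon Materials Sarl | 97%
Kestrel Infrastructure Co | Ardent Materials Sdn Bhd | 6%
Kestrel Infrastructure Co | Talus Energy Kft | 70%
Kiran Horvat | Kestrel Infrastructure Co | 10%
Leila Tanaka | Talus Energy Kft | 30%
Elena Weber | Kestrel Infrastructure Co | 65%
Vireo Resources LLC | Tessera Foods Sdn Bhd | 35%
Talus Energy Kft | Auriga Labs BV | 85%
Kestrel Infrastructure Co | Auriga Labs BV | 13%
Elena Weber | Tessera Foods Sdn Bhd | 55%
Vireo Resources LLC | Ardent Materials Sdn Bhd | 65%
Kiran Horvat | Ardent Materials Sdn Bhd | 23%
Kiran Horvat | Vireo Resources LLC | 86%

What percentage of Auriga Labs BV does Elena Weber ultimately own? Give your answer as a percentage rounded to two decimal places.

47.13%

Elena reaches Auriga along 2 paths.
Via Kestrel → Talus: 65% × 70% × 85% = 38.675%.
Via Kestrel: 65% × 13% = 8.45%.
Total: 38.675% + 8.45% = 47.125%.
Rounded: 47.13%.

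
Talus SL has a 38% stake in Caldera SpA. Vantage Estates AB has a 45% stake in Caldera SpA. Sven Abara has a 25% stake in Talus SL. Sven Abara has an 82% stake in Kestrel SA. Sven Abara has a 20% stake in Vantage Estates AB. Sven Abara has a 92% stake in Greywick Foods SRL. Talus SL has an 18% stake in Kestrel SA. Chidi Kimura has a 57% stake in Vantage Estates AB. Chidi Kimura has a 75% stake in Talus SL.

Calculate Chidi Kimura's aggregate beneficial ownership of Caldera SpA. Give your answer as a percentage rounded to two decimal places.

54.15%

Chidi reaches Caldera along 2 paths.
Via Talus: 75% × 38% = 28.5%.
Via Vantage: 57% × 45% = 25.65%.
Total: 28.5% + 25.65% = 54.15%.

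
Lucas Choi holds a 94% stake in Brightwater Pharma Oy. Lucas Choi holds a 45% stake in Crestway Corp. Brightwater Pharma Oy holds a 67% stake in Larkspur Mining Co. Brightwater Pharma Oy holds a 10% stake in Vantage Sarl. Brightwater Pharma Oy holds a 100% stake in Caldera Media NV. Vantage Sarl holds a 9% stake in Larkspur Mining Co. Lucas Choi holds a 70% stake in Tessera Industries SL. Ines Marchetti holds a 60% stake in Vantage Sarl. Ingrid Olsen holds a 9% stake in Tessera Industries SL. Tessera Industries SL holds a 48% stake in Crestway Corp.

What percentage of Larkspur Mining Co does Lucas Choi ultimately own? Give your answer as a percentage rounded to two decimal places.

63.83%

Lucas reaches Larkspur along 2 paths.
Via Brightwater: 94% × 67% = 62.98%.
Via Brightwater → Vantage: 94% × 10% × 9% = 0.846%.
Total: 62.98% + 0.846% = 63.826%.
Rounded: 63.83%.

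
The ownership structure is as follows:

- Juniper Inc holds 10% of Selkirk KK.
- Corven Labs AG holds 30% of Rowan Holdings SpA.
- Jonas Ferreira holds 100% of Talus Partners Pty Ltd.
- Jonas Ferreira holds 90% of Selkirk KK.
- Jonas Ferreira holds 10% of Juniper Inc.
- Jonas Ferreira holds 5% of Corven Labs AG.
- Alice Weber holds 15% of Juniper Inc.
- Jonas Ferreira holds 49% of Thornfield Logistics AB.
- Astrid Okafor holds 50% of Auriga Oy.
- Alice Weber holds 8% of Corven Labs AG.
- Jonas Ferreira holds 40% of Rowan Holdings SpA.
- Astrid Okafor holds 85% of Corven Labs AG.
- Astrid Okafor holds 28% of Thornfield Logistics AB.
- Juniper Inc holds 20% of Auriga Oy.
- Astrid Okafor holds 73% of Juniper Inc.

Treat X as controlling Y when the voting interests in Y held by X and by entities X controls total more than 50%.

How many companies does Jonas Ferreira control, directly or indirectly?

Jonas holds 100% of Talus, so Jonas controls Talus.
Jonas holds 90% of Selkirk, so Jonas controls Selkirk.
No other company's threshold is met.
Jonas controls 2 companies.

2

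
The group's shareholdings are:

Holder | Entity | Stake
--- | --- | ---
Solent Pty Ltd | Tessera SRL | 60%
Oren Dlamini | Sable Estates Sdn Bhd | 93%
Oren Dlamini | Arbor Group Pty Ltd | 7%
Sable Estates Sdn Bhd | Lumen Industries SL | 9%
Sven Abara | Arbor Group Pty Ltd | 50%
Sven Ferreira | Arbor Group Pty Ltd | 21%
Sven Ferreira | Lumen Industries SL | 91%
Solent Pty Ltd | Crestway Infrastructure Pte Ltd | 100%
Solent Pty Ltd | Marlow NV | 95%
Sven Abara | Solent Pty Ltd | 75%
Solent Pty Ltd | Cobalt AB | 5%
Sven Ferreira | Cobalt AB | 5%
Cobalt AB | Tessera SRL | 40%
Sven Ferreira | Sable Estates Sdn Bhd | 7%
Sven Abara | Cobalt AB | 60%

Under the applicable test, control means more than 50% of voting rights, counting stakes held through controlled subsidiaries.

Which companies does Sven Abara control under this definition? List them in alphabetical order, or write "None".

Cobalt AB, Crestway Infrastructure Pte Ltd, Marlow NV, Solent Pty Ltd, Tessera SRL

Sven Abara holds 75% of Solent, so Sven Abara controls Solent.
Solent holds 95% of Marlow, so Sven Abara controls Marlow.
Solent holds 100% of Crestway, so Sven Abara controls Crestway.
Solent and Sven Abara together hold 5% + 60% = 65% of Cobalt, so Sven Abara controls Cobalt.
Cobalt and Solent together hold 40% + 60% = 100% of Tessera, so Sven Abara controls Tessera.
No other company's threshold is met.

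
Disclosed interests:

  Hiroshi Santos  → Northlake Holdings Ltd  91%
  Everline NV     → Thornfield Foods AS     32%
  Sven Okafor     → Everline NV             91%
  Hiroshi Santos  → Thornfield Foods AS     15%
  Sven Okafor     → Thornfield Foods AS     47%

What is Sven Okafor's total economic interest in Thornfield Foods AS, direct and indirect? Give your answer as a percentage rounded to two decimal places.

76.12%

Sven reaches Thornfield along 2 paths.
Via Everline: 91% × 32% = 29.12%.
Direct stake: 47% = 47%.
Total: 29.12% + 47% = 76.12%.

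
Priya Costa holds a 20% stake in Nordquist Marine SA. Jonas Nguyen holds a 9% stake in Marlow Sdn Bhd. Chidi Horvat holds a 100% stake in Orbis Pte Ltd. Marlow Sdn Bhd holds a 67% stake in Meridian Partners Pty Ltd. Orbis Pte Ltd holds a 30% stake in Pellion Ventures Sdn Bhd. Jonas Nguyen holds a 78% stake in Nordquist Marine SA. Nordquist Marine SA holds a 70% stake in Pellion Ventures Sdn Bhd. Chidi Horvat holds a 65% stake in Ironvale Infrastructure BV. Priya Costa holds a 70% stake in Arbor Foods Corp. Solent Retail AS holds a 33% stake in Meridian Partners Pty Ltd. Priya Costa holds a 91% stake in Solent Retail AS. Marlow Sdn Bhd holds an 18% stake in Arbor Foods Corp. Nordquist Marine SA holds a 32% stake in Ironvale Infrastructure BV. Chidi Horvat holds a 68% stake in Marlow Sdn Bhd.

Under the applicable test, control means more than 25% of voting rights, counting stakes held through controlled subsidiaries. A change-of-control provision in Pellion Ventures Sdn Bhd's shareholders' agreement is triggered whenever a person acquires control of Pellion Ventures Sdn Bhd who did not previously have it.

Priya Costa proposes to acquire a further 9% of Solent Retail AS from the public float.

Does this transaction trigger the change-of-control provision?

The purchase changes only Priya's holdings, so Priya is the only person who could newly come to control Pellion.
Priya holds 91% of Solent, so Priya controls Solent.
Priya holds 70% of Arbor, so Priya controls Arbor.
Solent holds 33% of Meridian, so Priya controls Meridian.
Neither Priya nor any entity Priya controls holds any voting interest in Pellion.
So before the transaction, Priya does not control Pellion.
After the purchase, Priya's direct stake in Solent rises to 91% + 9% = 100%.
Priya holds 100% of Solent, so Priya controls Solent.
After the transaction, neither Priya nor any entity Priya controls holds a voting interest in Pellion, so Priya still does not control it.
No new person acquires control, so the clause is not triggered.

No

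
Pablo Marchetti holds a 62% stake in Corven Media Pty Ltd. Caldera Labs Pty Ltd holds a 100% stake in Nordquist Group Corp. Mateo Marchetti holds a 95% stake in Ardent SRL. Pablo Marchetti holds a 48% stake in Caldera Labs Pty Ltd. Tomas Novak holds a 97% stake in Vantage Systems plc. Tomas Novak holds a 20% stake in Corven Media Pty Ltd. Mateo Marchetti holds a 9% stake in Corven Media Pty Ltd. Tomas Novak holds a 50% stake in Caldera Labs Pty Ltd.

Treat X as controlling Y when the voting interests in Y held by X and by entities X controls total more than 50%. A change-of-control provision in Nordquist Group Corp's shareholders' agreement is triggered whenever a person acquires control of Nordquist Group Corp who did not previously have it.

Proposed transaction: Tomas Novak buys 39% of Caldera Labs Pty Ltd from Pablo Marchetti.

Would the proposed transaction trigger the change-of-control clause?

The purchase adds only to Tomas's holdings (Pablo's stake shrinks), so Tomas is the only person who could newly come to control Nordquist.
Tomas holds 97% of Vantage, so Tomas controls Vantage.
Neither Tomas nor any entity Tomas controls holds any voting interest in Nordquist.
So before the transaction, Tomas does not control Nordquist.
After the purchase, Tomas's direct stake in Caldera rises to 50% + 39% = 89%, and Pablo's stake falls to 9%.
Tomas holds 89% of Caldera, so Tomas controls Caldera.
Caldera holds 100% of Nordquist, so Tomas controls Nordquist.
Tomas did not control Nordquist before and does after, so the clause is triggered.

Yes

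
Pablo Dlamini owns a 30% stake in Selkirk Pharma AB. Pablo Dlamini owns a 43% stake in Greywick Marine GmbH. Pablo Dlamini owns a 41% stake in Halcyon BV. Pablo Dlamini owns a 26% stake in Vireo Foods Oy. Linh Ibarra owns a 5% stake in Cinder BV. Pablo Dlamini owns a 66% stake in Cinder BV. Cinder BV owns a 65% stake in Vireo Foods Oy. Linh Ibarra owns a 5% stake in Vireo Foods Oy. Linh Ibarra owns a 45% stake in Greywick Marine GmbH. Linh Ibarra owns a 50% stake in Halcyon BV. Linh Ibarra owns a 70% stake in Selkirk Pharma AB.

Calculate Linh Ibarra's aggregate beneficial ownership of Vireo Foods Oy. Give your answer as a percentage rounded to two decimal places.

Linh reaches Vireo along 2 paths.
Direct stake: 5% = 5%.
Via Cinder: 5% × 65% = 3.25%.
Total: 5% + 3.25% = 8.25%.

8.25%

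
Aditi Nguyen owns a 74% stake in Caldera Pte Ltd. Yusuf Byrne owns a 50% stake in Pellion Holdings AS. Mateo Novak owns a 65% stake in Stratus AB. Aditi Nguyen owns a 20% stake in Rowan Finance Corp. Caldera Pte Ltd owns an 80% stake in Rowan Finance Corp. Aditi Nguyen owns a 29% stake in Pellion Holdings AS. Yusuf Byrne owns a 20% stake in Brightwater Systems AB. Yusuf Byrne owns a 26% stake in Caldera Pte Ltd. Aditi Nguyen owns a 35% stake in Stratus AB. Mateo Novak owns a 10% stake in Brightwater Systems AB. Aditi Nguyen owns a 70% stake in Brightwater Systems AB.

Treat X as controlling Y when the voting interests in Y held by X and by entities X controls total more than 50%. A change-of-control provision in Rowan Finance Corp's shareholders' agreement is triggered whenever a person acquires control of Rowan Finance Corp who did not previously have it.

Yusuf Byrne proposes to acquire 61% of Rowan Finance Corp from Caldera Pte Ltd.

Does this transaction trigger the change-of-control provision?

Yes

The purchase adds only to Yusuf's holdings (Caldera's stake shrinks), so Yusuf is the only person who could newly come to control Rowan.
Yusuf's largest direct stake is 50% in Pellion, which does not meet the threshold, so Yusuf controls no company.
Neither Yusuf nor any entity Yusuf controls holds any voting interest in Rowan.
So before the transaction, Yusuf does not control Rowan.
After the purchase, Yusuf holds 61% of Rowan directly, and Caldera's stake falls to 19%.
Yusuf holds 61% of Rowan, so Yusuf controls Rowan.
Yusuf did not control Rowan before and does after, so the clause is triggered.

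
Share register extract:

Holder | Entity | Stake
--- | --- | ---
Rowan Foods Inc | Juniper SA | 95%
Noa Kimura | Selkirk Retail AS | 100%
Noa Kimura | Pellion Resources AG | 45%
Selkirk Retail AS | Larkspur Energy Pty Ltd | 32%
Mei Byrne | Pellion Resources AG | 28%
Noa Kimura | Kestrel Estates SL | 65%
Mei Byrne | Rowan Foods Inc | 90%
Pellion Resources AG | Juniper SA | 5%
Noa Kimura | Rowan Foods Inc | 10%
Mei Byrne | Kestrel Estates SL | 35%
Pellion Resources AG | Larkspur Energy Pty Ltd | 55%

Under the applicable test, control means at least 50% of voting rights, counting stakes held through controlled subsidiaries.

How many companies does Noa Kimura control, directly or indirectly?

2

Noa holds 65% of Kestrel, so Noa controls Kestrel.
Noa holds 100% of Selkirk, so Noa controls Selkirk.
No other company's threshold is met.
Noa controls 2 companies.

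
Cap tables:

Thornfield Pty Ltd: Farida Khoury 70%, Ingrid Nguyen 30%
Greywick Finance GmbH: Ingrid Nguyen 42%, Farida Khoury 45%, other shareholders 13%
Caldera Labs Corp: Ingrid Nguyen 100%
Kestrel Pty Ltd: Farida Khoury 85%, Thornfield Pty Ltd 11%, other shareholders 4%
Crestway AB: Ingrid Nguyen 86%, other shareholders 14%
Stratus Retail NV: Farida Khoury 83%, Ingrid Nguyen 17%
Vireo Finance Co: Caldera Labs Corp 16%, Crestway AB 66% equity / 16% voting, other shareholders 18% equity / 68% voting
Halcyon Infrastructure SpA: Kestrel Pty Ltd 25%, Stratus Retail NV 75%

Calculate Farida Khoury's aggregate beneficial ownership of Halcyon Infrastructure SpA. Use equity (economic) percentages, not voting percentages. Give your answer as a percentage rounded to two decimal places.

85.43%

Farida reaches Halcyon along 3 paths.
Via Kestrel: 85% × 25% = 21.25%.
Via Thornfield → Kestrel: 70% × 11% × 25% = 1.925%.
Via Stratus: 83% × 75% = 62.25%.
Total: 21.25% + 1.925% + 62.25% = 85.425%.
Rounded: 85.43%.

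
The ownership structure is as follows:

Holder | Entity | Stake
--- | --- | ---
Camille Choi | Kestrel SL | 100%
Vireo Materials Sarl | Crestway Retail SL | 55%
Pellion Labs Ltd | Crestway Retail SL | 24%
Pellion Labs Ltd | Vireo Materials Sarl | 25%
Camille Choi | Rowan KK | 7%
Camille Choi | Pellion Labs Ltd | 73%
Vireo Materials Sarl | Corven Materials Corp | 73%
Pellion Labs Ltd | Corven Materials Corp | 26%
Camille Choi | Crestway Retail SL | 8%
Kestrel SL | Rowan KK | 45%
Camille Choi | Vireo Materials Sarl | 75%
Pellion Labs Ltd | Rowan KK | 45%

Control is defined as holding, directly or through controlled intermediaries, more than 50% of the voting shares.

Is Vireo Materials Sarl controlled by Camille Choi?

Camille holds 73% of Pellion, so Camille controls Pellion.
Camille and Pellion together hold 75% + 25% = 100% of Vireo, so Camille controls Vireo.

Yes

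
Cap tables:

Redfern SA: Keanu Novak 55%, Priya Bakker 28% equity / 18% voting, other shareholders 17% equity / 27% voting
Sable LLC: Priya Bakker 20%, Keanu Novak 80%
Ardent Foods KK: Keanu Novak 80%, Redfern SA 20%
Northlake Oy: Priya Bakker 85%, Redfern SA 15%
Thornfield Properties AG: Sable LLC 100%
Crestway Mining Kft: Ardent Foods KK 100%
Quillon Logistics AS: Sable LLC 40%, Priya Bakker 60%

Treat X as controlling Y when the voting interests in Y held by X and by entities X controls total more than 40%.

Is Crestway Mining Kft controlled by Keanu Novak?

Keanu holds 55% of Redfern, so Keanu controls Redfern.
Keanu and Redfern together hold 80% + 20% = 100% of Ardent, so Keanu controls Ardent.
Ardent holds 100% of Crestway, so Keanu controls Crestway.

Yes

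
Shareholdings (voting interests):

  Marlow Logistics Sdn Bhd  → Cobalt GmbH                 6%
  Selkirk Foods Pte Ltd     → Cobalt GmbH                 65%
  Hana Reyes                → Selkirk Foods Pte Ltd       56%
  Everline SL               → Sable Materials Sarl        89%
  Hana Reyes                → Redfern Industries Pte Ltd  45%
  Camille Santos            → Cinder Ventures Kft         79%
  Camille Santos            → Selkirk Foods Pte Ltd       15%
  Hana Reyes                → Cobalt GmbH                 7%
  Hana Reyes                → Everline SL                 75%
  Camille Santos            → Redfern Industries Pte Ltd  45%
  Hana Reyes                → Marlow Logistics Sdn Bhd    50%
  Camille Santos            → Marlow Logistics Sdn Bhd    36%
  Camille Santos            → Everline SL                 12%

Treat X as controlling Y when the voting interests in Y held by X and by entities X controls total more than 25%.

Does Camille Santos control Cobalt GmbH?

Camille holds 36% of Marlow, so Camille controls Marlow.
Camille holds 45% of Redfern, so Camille controls Redfern.
Camille holds 79% of Cinder, so Camille controls Cinder.
In Cobalt, Camille's side holds only 6%, not > 25%.
So Camille does not control Cobalt.

No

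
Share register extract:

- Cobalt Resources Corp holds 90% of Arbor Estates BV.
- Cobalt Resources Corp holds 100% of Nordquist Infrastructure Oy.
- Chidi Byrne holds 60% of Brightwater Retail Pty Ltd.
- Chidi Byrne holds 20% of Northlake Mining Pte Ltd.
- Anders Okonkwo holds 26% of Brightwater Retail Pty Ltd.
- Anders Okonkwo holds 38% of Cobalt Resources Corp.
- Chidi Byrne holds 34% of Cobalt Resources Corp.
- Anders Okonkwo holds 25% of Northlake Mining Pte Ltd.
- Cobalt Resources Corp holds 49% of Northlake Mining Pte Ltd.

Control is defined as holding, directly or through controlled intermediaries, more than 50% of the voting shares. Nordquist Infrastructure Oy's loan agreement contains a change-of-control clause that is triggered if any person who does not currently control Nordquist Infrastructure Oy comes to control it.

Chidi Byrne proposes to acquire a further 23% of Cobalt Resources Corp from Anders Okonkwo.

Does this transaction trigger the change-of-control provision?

The purchase adds only to Chidi's holdings (Anders's stake shrinks), so Chidi is the only person who could newly come to control Nordquist.
Chidi holds 60% of Brightwater, so Chidi controls Brightwater.
Neither Chidi nor any entity Chidi controls holds any voting interest in Nordquist.
So before the transaction, Chidi does not control Nordquist.
After the purchase, Chidi's direct stake in Cobalt rises to 34% + 23% = 57%, and Anders's stake falls to 15%.
Chidi holds 57% of Cobalt, so Chidi controls Cobalt.
Cobalt holds 100% of Nordquist, so Chidi controls Nordquist.
Chidi did not control Nordquist before and does after, so the clause is triggered.

Yes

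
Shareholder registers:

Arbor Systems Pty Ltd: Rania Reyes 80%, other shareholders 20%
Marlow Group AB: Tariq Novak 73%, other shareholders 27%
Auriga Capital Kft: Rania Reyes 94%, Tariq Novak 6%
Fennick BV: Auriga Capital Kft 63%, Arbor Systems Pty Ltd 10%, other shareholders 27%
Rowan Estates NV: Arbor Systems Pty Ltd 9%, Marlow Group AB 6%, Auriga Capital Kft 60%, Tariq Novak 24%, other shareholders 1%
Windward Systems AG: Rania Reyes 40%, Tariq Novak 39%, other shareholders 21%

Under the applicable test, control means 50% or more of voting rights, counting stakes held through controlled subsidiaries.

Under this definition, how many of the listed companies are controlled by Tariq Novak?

Tariq holds 73% of Marlow, so Tariq controls Marlow.
No other company's threshold is met.
Tariq controls 1 company.

1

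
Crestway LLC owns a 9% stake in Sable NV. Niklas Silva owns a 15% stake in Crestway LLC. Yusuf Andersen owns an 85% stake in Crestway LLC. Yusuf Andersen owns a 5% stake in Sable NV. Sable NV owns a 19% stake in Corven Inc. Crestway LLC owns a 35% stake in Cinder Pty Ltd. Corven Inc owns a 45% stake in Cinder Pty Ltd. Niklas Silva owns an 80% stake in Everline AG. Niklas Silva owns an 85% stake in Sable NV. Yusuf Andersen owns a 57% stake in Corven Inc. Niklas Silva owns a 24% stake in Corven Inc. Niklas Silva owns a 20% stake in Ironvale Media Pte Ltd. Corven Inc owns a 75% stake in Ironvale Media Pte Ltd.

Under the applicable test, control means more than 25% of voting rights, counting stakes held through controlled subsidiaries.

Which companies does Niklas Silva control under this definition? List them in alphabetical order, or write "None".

Niklas holds 85% of Sable, so Niklas controls Sable.
Niklas and Sable together hold 24% + 19% = 43% of Corven, so Niklas controls Corven.
Niklas holds 80% of Everline, so Niklas controls Everline.
Corven holds 45% of Cinder, so Niklas controls Cinder.
Niklas and Corven together hold 20% + 75% = 95% of Ironvale, so Niklas controls Ironvale.
No other company's threshold is met.

Cinder Pty Ltd, Corven Inc, Everline AG, Ironvale Media Pte Ltd, Sable NV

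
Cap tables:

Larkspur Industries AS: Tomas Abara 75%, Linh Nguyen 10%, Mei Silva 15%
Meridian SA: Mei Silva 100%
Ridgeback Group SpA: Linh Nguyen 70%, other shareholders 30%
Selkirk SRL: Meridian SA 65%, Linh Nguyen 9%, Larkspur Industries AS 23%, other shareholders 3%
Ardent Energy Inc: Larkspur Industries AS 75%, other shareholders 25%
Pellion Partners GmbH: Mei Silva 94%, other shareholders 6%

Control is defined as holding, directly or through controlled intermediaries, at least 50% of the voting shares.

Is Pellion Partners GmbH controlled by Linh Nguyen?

No

Linh holds 70% of Ridgeback, so Linh controls Ridgeback.
Neither Linh nor any entity Linh controls holds any voting interest in Pellion.
So Linh does not control Pellion.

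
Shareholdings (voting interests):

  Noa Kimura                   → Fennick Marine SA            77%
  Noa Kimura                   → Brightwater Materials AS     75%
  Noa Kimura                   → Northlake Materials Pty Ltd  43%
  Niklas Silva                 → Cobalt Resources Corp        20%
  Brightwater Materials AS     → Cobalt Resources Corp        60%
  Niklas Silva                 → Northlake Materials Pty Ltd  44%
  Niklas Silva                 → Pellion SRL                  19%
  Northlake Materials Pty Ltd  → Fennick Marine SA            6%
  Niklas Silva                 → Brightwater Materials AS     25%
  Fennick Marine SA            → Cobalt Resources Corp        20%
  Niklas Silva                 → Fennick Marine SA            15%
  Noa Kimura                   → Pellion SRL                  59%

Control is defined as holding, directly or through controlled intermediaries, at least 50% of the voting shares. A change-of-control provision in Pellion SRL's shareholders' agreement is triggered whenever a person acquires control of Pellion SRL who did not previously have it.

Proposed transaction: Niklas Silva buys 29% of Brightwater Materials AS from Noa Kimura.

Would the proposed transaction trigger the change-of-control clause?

No

The purchase adds only to Niklas's holdings (Noa's stake shrinks), so Niklas is the only person who could newly come to control Pellion.
Niklas's largest direct stake is 44% in Northlake, which does not meet the threshold, so Niklas controls no company.
In Pellion, Niklas's side holds only 19%, not ≥ 50%.
So before the transaction, Niklas does not control Pellion.
After the purchase, Niklas's direct stake in Brightwater rises to 25% + 29% = 54%, and Noa's stake falls to 46%.
Niklas holds 54% of Brightwater, so Niklas controls Brightwater.
Niklas and Brightwater together hold 20% + 60% = 80% of Cobalt, so Niklas controls Cobalt.
After the transaction, Niklas's side holds 19% of Pellion, not ≥ 50%, so Niklas still does not control Pellion.
No new person acquires control, so the clause is not triggered.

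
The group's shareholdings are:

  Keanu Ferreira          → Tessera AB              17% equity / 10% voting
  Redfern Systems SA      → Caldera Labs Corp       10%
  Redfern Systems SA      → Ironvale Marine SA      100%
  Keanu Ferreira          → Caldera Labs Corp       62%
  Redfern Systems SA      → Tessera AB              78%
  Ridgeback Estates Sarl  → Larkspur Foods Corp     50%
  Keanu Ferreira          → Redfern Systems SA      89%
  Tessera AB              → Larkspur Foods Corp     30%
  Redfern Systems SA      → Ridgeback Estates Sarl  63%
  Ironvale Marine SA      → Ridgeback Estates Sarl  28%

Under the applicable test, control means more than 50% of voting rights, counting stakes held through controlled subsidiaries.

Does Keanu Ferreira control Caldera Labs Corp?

Keanu holds 89% of Redfern, so Keanu controls Redfern.
Redfern and Keanu together hold 10% + 62% = 72% of Caldera, so Keanu controls Caldera.

Yes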